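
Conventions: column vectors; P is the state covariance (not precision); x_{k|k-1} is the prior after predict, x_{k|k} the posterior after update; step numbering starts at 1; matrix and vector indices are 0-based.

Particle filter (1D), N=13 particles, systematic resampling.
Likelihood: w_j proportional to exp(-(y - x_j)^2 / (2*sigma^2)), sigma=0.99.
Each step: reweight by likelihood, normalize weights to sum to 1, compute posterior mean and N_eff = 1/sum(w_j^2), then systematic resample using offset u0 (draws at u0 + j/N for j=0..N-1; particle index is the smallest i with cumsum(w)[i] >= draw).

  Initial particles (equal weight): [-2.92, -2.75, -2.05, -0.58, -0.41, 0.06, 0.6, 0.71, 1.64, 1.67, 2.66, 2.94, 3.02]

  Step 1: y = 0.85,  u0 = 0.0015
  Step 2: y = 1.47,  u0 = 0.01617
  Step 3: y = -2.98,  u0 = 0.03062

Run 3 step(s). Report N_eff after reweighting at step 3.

N_eff = 1.9445

step 1: w=[0.0001, 0.0003, 0.0026, 0.0662, 0.0836, 0.1367, 0.1820, 0.1860, 0.1367, 0.1333, 0.0353, 0.0202, 0.0170]  mean=0.8221  Neff=7.3431  idx=[2, 4, 5, 5, 6, 6, 6, 7, 7, 8, 8, 9, 9]
step 2: w=[0.0002, 0.0197, 0.0434, 0.0434, 0.0814, 0.0814, 0.0814, 0.0892, 0.0892, 0.1180, 0.1180, 0.1173, 0.1173]  mean=1.0487  Neff=10.4909  idx=[1, 3, 4, 5, 6, 7, 8, 9, 9, 10, 11, 11, 12]
step 3: w=[0.6917, 0.1802, 0.0291, 0.0291, 0.0291, 0.0193, 0.0193, 0.0004, 0.0004, 0.0004, 0.0003, 0.0003, 0.0003]  mean=-0.1895  Neff=1.9445  idx=[0, 0, 0, 0, 0, 0, 0, 0, 0, 1, 1, 2, 4]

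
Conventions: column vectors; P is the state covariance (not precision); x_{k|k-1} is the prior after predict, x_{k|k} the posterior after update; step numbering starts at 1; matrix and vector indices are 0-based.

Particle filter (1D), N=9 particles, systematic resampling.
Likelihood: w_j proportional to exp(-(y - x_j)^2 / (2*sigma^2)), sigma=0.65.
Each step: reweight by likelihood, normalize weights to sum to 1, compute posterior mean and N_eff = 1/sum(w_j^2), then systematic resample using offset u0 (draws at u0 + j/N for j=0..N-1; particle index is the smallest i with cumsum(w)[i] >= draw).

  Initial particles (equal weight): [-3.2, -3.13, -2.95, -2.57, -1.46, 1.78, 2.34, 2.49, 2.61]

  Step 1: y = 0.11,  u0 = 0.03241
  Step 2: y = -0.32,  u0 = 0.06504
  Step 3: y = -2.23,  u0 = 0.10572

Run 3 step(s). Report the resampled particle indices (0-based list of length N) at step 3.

resampled_idx = [0, 1, 2, 3, 4, 5, 6, 7, 8]

step 1: w=[0.0000, 0.0000, 0.0002, 0.0021, 0.5646, 0.3848, 0.0290, 0.0128, 0.0064]  mean=-0.0290  Neff=2.1371  idx=[4, 4, 4, 4, 4, 5, 5, 5, 5]
step 2: w=[0.1960, 0.1960, 0.1960, 0.1960, 0.1960, 0.0049, 0.0049, 0.0049, 0.0049]  mean=-1.3960  Neff=5.2010  idx=[0, 0, 1, 2, 2, 3, 3, 4, 4]
step 3: w=[0.1111, 0.1111, 0.1111, 0.1111, 0.1111, 0.1111, 0.1111, 0.1111, 0.1111]  mean=-1.4600  Neff=9.0000  idx=[0, 1, 2, 3, 4, 5, 6, 7, 8]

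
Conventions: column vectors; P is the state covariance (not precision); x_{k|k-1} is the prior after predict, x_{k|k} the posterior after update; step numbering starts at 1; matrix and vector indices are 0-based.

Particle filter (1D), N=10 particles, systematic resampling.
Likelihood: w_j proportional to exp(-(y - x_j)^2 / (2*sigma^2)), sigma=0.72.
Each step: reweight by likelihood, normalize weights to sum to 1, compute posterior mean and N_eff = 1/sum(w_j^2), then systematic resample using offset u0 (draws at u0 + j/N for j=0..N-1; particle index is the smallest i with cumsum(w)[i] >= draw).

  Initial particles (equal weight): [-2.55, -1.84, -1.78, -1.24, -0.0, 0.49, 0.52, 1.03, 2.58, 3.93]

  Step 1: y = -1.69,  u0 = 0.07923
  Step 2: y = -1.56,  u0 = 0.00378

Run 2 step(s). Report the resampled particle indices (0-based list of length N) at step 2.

step 1: w=[0.1455, 0.2906, 0.2947, 0.2443, 0.0189, 0.0030, 0.0027, 0.0002, 0.0000, 0.0000]  mean=-1.7302  Neff=3.9597  idx=[0, 1, 1, 1, 2, 2, 2, 3, 3, 4]
step 2: w=[0.0489, 0.1168, 0.1168, 0.1168, 0.1202, 0.1202, 0.1202, 0.1141, 0.1141, 0.0120]  mean=-1.6940  Neff=8.8647  idx=[0, 1, 2, 3, 4, 4, 5, 6, 7, 8]

resampled_idx = [0, 1, 2, 3, 4, 4, 5, 6, 7, 8]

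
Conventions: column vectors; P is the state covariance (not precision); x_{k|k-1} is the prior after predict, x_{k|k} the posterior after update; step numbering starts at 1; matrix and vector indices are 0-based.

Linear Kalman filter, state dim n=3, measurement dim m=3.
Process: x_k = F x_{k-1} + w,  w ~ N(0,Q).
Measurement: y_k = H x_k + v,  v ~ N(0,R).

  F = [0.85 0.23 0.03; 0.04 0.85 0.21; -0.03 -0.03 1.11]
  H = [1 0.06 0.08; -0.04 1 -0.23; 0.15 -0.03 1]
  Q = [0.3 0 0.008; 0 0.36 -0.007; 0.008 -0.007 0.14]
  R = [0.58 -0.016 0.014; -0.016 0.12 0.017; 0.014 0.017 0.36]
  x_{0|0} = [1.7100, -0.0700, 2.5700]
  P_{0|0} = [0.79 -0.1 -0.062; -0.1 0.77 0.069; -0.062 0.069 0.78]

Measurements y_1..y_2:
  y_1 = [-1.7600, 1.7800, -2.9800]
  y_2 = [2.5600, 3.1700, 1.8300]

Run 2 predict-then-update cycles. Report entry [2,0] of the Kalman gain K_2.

K[2,0] = -0.0384

step 1: x^-=[1.5145, 0.5486, 2.8035]  P^-=[0.8709 0.1031 -0.0291; 0.1031 0.9688 0.2192; -0.0291 0.2192 1.1018]  S=[1.4713 0.1112 0.2120; 0.1112 1.0388 -0.0322; 0.2120 -0.0322 1.4594]  K=[0.5967 0.0077 -0.0191; 0.0325 0.8814 0.1556; -0.0598 -0.0020 0.7561]  nu=[-3.5317, 1.9368, -5.9942]  x^+=[-0.4636, 1.2082, -1.5214]  P^+=[0.3502 -0.0067 -0.0511; -0.0067 0.1252 0.0762; -0.0511 0.0762 0.2813]
step 2: x^-=[-0.1619, 0.6889, -1.7110]  P^-=[0.5557 0.0297 -0.0210; 0.0297 0.4893 0.1246; -0.0210 0.1246 0.4853]  S=[1.1420 0.0250 0.1206; 0.0250 0.5758 0.0189; 0.1206 0.0189 0.8442]  K=[0.4864 0.0001 0.0033; 0.0311 0.7929 0.1133; -0.0384 0.0069 0.5720]  nu=[2.8174, 2.0811, 3.5860]  x^+=[1.2206, 2.8330, 0.2465]  P^+=[0.2852 -0.0043 -0.0349; -0.0043 0.1099 0.0587; -0.0349 0.0587 0.2125]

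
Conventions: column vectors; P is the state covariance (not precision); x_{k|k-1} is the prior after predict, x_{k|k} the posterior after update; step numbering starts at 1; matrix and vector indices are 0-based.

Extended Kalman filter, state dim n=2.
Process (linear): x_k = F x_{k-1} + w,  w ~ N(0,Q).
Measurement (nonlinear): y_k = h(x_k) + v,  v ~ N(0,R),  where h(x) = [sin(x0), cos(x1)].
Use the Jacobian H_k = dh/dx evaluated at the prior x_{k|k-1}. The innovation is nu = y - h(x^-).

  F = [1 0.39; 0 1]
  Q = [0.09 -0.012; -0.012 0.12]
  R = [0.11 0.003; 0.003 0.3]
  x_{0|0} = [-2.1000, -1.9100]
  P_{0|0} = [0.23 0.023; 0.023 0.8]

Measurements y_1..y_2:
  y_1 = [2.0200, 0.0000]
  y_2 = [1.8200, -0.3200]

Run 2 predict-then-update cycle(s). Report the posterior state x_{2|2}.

step 1: x^-=[-2.8449, -1.9100]  P^-=[0.4596 0.3230; 0.3230 0.9200]  H_jac=[-0.9563 0.0000; 0.0000 0.9430]  S=[0.5303 -0.2883; -0.2883 1.1181]  K=[-0.7917 0.0683; -0.1868 0.7277]  nu=[2.3124, 0.3327]  x^+=[-4.6528, -2.0999]  P^+=[0.0908 0.0192; 0.0192 0.2309]
step 2: x^-=[-5.4718, -2.0999]  P^-=[0.2310 0.0973; 0.0973 0.3509]  H_jac=[0.6885 0.0000; 0.0000 0.8633]  S=[0.2195 0.0608; 0.0608 0.5615]  K=[0.7042 0.0733; 0.1605 0.5221]  nu=[1.0947, 0.1848]  x^+=[-4.6873, -1.8278]  P^+=[0.1128 0.0279; 0.0279 0.1820]

x_post = [-4.6873, -1.8278]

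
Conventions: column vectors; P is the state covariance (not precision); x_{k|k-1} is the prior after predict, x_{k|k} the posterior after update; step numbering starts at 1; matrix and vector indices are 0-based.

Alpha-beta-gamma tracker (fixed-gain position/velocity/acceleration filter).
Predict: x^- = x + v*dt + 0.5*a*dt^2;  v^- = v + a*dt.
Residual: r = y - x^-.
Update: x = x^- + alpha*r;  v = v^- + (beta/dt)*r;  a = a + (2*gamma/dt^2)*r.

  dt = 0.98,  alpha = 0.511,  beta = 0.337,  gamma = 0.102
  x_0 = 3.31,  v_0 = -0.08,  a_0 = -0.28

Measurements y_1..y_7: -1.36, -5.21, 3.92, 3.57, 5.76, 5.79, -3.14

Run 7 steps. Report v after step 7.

v_post = 1.9700

step 1: x_pred=3.0971  r=-4.4571  x^+=0.8195  v^+=-1.8871  a^+=-1.2267
step 2: x_pred=-1.6189  r=-3.5911  x^+=-3.4540  v^+=-4.3242  a^+=-1.9895
step 3: x_pred=-8.6471  r=12.5671  x^+=-2.2253  v^+=-1.9524  a^+=0.6799
step 4: x_pred=-3.8122  r=7.3822  x^+=-0.0399  v^+=1.2524  a^+=2.2479
step 5: x_pred=2.2669  r=3.4931  x^+=4.0519  v^+=4.6566  a^+=2.9899
step 6: x_pred=10.0511  r=-4.2611  x^+=7.8737  v^+=6.1214  a^+=2.0848
step 7: x_pred=14.8737  r=-18.0137  x^+=5.6687  v^+=1.9700  a^+=-1.7415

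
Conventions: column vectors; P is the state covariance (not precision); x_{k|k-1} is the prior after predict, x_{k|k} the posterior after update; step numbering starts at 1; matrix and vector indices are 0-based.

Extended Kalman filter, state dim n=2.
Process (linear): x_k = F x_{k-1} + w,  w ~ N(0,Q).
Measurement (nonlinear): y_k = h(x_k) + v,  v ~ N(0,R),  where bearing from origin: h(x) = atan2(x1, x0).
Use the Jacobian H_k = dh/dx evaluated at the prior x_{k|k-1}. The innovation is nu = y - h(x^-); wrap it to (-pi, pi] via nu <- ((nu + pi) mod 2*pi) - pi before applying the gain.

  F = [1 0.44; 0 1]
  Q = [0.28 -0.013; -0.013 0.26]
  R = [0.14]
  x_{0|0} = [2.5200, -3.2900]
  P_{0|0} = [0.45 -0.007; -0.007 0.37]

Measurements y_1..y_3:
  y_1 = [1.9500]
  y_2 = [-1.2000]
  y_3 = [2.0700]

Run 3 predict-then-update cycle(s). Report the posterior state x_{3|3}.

step 1: x^-=[1.0724, -3.2900]  P^-=[0.7955 0.1428; 0.1428 0.6300]  H_jac=[0.2748 0.0896]  S=[0.2121]  K=[1.0906; 0.4509]  nu=[-3.0775]  x^+=[-2.2839, -4.6777]  P^+=[0.5432 0.0385; 0.0385 0.5869]
step 2: x^-=[-4.3421, -4.6777]  P^-=[0.9706 0.2837; 0.2837 0.8469]  H_jac=[0.1148 -0.1066]  S=[0.1555]  K=[0.5224; -0.3711]  nu=[1.1190]  x^+=[-3.7575, -5.0930]  P^+=[0.9282 0.3138; 0.3138 0.8255]
step 3: x^-=[-5.9985, -5.0930]  P^-=[1.6442 0.6640; 0.6640 1.0855]  H_jac=[0.0823 -0.0969]  S=[0.1507]  K=[0.4704; -0.3353]  nu=[-1.7755]  x^+=[-6.8337, -4.4977]  P^+=[1.6108 0.6878; 0.6878 1.0685]

x_post = [-6.8337, -4.4977]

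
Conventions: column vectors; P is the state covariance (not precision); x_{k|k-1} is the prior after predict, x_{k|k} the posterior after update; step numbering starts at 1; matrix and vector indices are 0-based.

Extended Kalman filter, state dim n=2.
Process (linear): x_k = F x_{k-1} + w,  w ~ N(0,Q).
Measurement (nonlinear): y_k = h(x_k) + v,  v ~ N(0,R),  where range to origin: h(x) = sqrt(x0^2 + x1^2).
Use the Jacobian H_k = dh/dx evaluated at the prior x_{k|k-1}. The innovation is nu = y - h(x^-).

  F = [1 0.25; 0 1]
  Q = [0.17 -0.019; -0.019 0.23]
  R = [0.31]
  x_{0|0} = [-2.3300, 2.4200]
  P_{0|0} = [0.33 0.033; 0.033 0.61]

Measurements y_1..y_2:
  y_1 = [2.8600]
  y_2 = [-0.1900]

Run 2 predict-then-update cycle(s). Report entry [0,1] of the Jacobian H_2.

H_jac[0,1] = 0.9032

step 1: x^-=[-1.7250, 2.4200]  P^-=[0.5546 0.1665; 0.1665 0.8400]  H_jac=[-0.5804 0.8143]  S=[0.8965]  K=[-0.2079; 0.6552]  nu=[-0.1119]  x^+=[-1.7017, 2.3467]  P^+=[0.5159 0.2886; 0.2886 0.4551]
step 2: x^-=[-1.1151, 2.3467]  P^-=[0.8586 0.3834; 0.3834 0.6851]  H_jac=[-0.4292 0.9032]  S=[0.7299]  K=[-0.0305; 0.6224]  nu=[-2.7881]  x^+=[-1.0302, 0.6113]  P^+=[0.8580 0.3972; 0.3972 0.4024]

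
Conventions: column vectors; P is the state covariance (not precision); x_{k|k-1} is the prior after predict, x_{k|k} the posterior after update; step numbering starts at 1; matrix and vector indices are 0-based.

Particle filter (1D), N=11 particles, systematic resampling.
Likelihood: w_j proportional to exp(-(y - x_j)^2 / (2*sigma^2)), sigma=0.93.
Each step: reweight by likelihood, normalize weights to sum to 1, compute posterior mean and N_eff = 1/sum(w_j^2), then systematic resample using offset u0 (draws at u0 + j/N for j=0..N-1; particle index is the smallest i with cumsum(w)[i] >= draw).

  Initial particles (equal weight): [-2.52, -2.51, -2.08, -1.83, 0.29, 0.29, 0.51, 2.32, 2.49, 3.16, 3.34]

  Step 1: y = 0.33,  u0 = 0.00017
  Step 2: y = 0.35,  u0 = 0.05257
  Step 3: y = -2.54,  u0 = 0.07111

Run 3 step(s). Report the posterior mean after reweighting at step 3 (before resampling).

post_mean = 0.3232

step 1: w=[0.0028, 0.0029, 0.0106, 0.0205, 0.3042, 0.3042, 0.2988, 0.0309, 0.0205, 0.0030, 0.0016]  mean=0.3925  Neff=3.6189  idx=[0, 4, 4, 4, 5, 5, 5, 5, 6, 6, 6]
step 2: w=[0.0009, 0.1003, 0.1003, 0.1003, 0.1003, 0.1003, 0.1003, 0.1003, 0.0990, 0.0990, 0.0990]  mean=0.3529  Neff=10.0168  idx=[1, 2, 3, 4, 5, 6, 6, 7, 8, 9, 10]
step 3: w=[0.1062, 0.1062, 0.1062, 0.1062, 0.1062, 0.1062, 0.1062, 0.1062, 0.0503, 0.0503, 0.0503]  mean=0.3232  Neff=10.2325  idx=[0, 1, 2, 3, 4, 4, 5, 6, 7, 8, 10]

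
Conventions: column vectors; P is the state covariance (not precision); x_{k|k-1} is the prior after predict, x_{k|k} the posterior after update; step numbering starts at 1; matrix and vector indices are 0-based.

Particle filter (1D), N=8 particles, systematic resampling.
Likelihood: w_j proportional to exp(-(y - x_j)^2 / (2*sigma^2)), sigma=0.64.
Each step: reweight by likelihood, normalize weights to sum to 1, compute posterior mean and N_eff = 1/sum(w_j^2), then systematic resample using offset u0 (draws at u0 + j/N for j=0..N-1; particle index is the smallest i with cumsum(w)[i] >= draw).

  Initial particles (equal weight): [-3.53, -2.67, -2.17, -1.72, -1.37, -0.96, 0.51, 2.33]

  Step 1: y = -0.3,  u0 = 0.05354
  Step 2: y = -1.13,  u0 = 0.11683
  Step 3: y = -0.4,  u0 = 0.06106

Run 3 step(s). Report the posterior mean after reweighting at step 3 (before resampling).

post_mean = -0.8853

step 1: w=[0.0000, 0.0008, 0.0101, 0.0616, 0.1786, 0.4245, 0.3243, 0.0002]  mean=-0.6164  Neff=3.1140  idx=[3, 4, 5, 5, 5, 6, 6, 6]
step 2: w=[0.1423, 0.2029, 0.2101, 0.2101, 0.2101, 0.0082, 0.0082, 0.0082]  mean=-1.1153  Neff=5.1534  idx=[0, 1, 2, 2, 3, 3, 4, 6]
step 3: w=[0.0283, 0.0753, 0.1620, 0.1620, 0.1620, 0.1620, 0.1620, 0.0864]  mean=-0.8853  Neff=6.8898  idx=[1, 2, 3, 4, 4, 5, 6, 7]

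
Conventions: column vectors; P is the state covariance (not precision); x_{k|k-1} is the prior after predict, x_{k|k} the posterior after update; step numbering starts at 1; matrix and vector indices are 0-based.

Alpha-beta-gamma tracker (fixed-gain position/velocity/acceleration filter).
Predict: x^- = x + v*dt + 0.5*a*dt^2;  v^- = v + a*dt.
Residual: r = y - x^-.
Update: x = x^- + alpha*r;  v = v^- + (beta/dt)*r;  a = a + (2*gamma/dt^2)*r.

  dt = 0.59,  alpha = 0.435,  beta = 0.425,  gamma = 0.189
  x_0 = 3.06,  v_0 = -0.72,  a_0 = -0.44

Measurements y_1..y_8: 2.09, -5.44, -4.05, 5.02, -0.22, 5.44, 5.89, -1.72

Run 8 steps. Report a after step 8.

step 1: x_pred=2.5586  r=-0.4686  x^+=2.3548  v^+=-1.3172  a^+=-0.9489
step 2: x_pred=1.4125  r=-6.8525  x^+=-1.5683  v^+=-6.8131  a^+=-8.3900
step 3: x_pred=-7.0484  r=2.9984  x^+=-5.7441  v^+=-9.6034  a^+=-5.1341
step 4: x_pred=-12.3036  r=17.3236  x^+=-4.7679  v^+=-0.1536  a^+=13.6776
step 5: x_pred=-2.4779  r=2.2579  x^+=-1.4957  v^+=9.5426  a^+=16.1294
step 6: x_pred=6.9418  r=-1.5018  x^+=6.2885  v^+=17.9772  a^+=14.4986
step 7: x_pred=19.4185  r=-13.5285  x^+=13.5336  v^+=16.7862  a^+=-0.1919
step 8: x_pred=23.4041  r=-25.1241  x^+=12.4751  v^+=-1.4249  a^+=-27.4741

a_post = -27.4741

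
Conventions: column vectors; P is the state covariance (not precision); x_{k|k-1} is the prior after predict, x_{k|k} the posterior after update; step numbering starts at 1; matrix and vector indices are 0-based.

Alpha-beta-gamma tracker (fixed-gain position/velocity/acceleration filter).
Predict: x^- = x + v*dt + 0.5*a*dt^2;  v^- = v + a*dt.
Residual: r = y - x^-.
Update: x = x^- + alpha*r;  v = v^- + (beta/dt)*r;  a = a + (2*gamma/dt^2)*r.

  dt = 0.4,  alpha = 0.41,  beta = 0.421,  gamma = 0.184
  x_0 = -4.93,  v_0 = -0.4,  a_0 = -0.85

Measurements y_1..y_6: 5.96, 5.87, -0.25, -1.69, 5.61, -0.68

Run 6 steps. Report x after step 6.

step 1: x_pred=-5.1580  r=11.1180  x^+=-0.5996  v^+=10.9617  a^+=24.7214
step 2: x_pred=5.7628  r=0.1072  x^+=5.8067  v^+=20.9631  a^+=24.9680
step 3: x_pred=16.1894  r=-16.4394  x^+=9.4493  v^+=13.6478  a^+=-12.8426
step 4: x_pred=13.8810  r=-15.5710  x^+=7.4969  v^+=-7.8777  a^+=-48.6559
step 5: x_pred=0.4533  r=5.1567  x^+=2.5676  v^+=-21.9127  a^+=-36.7956
step 6: x_pred=-9.1411  r=8.4611  x^+=-5.6721  v^+=-27.7255  a^+=-17.3350

x_post = -5.6721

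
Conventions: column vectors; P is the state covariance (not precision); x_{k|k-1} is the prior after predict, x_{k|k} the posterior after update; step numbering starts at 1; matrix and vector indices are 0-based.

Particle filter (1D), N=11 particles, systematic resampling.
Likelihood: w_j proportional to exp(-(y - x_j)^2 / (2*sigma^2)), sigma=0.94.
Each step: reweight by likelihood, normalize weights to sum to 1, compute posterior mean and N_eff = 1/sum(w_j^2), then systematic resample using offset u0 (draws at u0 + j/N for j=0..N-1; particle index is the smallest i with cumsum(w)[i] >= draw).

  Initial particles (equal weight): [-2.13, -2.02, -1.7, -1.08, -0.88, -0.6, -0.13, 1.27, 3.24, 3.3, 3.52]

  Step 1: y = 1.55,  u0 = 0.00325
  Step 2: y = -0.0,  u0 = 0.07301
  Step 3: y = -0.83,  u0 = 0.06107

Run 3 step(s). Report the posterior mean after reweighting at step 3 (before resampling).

step 1: w=[0.0003, 0.0004, 0.0014, 0.0112, 0.0199, 0.0411, 0.1139, 0.5380, 0.1117, 0.0994, 0.0626]  mean=1.5207  Neff=3.0216  idx=[3, 6, 6, 7, 7, 7, 7, 7, 8, 8, 9]
step 2: w=[0.1145, 0.2195, 0.2195, 0.0890, 0.0890, 0.0890, 0.0890, 0.0890, 0.0006, 0.0006, 0.0005]  mean=0.3895  Neff=6.7089  idx=[0, 1, 1, 2, 2, 2, 3, 4, 5, 6, 7]
step 3: w=[0.1868, 0.1467, 0.1467, 0.1467, 0.1467, 0.1467, 0.0160, 0.0160, 0.0160, 0.0160, 0.0160]  mean=-0.1958  Neff=6.9567  idx=[0, 0, 1, 2, 2, 3, 3, 4, 5, 5, 9]

post_mean = -0.1958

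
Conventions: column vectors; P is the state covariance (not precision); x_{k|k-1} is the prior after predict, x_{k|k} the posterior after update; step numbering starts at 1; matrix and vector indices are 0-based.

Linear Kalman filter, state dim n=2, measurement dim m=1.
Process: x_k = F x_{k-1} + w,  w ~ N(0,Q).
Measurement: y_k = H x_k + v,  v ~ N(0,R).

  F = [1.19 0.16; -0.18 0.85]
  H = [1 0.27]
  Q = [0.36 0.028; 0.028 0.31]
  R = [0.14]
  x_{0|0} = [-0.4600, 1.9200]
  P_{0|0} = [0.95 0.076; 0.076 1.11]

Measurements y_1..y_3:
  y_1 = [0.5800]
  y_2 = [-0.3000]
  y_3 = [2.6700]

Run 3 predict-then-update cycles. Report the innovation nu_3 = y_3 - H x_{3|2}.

innov = [2.6738]

step 1: x^-=[-0.2402, 1.7148]  P^-=[1.7627 0.0502; 0.0502 1.1195]  S=[2.0113]  K=[0.8831; 0.1752]  nu=[0.3572]  x^+=[0.0752, 1.7774]  P^+=[0.1941 -0.2611; -0.2611 1.0577]
step 2: x^-=[0.3739, 1.4972]  P^-=[0.5626 -0.1263; -0.1263 1.1604]  S=[0.7190]  K=[0.7350; 0.2601]  nu=[-1.0782]  x^+=[-0.4186, 1.2168]  P^+=[0.1741 -0.2637; -0.2637 1.1117]
step 3: x^-=[-0.3034, 1.1096]  P^-=[0.5346 -0.1173; -0.1173 1.1996]  S=[0.6987]  K=[0.7198; 0.2957]  nu=[2.6738]  x^+=[1.6212, 1.9002]  P^+=[0.1726 -0.2660; -0.2660 1.1385]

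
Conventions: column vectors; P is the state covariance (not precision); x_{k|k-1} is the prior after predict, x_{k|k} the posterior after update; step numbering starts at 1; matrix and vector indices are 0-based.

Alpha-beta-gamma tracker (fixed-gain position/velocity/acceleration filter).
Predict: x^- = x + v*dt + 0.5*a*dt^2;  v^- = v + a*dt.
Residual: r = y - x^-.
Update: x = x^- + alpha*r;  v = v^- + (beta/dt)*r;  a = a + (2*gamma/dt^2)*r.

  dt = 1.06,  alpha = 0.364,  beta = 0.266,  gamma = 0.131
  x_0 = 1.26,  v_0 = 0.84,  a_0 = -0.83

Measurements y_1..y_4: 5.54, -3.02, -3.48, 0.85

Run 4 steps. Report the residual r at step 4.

resid = 7.0709

step 1: x_pred=1.6841  r=3.8559  x^+=3.0877  v^+=0.9278  a^+=0.0691
step 2: x_pred=4.1100  r=-7.1300  x^+=1.5147  v^+=-0.7881  a^+=-1.5934
step 3: x_pred=-0.2160  r=-3.2640  x^+=-1.4041  v^+=-3.2963  a^+=-2.3545
step 4: x_pred=-6.2209  r=7.0709  x^+=-3.6471  v^+=-4.0177  a^+=-0.7058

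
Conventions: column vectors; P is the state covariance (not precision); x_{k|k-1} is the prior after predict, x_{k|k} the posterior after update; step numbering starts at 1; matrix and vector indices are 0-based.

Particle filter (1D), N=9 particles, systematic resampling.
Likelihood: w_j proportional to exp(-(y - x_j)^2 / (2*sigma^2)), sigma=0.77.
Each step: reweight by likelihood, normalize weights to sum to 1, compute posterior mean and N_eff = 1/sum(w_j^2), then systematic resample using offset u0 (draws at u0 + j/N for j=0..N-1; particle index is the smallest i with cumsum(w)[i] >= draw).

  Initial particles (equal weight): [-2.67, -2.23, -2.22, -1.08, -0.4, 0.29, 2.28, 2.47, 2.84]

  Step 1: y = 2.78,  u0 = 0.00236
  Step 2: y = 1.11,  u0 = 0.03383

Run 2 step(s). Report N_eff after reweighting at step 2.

step 1: w=[0.0000, 0.0000, 0.0000, 0.0000, 0.0001, 0.0020, 0.2962, 0.3372, 0.3646]  mean=2.5441  Neff=2.9908  idx=[6, 6, 6, 7, 7, 7, 8, 8, 8]
step 2: w=[0.1735, 0.1735, 0.1735, 0.1157, 0.1157, 0.1157, 0.0441, 0.0441, 0.0441]  mean=2.4201  Neff=7.3353  idx=[0, 0, 1, 2, 2, 3, 4, 5, 7]

N_eff = 7.3353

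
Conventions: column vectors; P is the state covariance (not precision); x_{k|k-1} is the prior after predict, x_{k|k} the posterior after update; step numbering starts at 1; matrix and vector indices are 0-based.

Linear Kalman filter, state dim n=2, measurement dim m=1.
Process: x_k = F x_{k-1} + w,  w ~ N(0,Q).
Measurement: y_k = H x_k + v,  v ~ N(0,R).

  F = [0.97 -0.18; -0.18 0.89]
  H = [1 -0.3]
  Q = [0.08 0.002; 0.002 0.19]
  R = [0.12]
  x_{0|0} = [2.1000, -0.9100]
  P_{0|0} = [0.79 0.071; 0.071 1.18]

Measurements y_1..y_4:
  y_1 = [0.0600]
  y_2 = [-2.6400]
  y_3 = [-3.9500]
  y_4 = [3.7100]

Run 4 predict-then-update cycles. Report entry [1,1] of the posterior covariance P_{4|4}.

P_post[1,1] = 0.4708

step 1: x^-=[2.2008, -1.1879]  P^-=[0.8367 -0.2614; -0.2614 1.1275]  S=[1.2151]  K=[0.7532; -0.4935]  nu=[-2.4972]  x^+=[0.3200, 0.0445]  P^+=[0.1475 0.1903; 0.1903 0.8316]
step 2: x^-=[0.3024, -0.0180]  P^-=[0.1793 0.0134; 0.0134 0.7925]  S=[0.3625]  K=[0.4833; -0.6188]  nu=[-2.9478]  x^+=[-1.1224, 1.8060]  P^+=[0.0946 0.1219; 0.1219 0.6537]
step 3: x^-=[-1.4138, 1.8094]  P^-=[0.1476 -0.0101; -0.0101 0.6718]  S=[0.3341]  K=[0.4508; -0.6334]  nu=[-1.9934]  x^+=[-2.3125, 3.0720]  P^+=[0.0797 0.0853; 0.0853 0.5378]
step 4: x^-=[-2.7960, 3.1503]  P^-=[0.1426 -0.0216; -0.0216 0.5912]  S=[0.3288]  K=[0.4535; -0.6052]  nu=[7.4511]  x^+=[0.5829, -1.3594]  P^+=[0.0750 0.0686; 0.0686 0.4708]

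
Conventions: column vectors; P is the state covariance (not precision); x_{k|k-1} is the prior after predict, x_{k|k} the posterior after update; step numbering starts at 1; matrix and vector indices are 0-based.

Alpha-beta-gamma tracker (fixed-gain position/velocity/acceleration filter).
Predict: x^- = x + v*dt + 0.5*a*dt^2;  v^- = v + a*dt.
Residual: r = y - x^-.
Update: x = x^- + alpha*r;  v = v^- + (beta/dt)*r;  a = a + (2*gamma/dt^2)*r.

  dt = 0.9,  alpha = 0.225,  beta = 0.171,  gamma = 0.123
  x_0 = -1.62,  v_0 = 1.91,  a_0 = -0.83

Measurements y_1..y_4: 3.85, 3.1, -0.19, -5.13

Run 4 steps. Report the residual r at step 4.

step 1: x_pred=-0.2372  r=4.0872  x^+=0.6825  v^+=1.9396  a^+=0.4113
step 2: x_pred=2.5946  r=0.5054  x^+=2.7083  v^+=2.4057  a^+=0.5648
step 3: x_pred=5.1022  r=-5.2922  x^+=3.9115  v^+=1.9085  a^+=-1.0425
step 4: x_pred=5.2069  r=-10.3369  x^+=2.8811  v^+=-0.9938  a^+=-4.1819

resid = -10.3369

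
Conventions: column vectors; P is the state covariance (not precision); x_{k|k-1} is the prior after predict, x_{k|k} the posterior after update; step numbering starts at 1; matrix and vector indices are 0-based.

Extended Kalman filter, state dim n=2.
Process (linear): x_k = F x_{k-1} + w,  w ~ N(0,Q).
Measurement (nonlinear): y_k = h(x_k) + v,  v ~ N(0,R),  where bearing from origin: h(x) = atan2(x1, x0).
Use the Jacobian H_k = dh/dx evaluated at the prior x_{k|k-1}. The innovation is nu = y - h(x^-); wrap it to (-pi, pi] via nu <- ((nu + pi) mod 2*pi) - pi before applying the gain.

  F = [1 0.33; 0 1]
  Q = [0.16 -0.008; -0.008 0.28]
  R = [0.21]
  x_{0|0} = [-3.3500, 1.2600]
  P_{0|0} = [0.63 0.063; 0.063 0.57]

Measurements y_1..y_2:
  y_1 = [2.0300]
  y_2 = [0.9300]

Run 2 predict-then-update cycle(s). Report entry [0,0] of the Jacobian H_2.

step 1: x^-=[-2.9342, 1.2600]  P^-=[0.8937 0.2431; 0.2431 0.8500]  H_jac=[-0.1236 -0.2877]  S=[0.3113]  K=[-0.5794; -0.8822]  nu=[-0.7060]  x^+=[-2.5251, 1.8828]  P^+=[0.7891 0.0840; 0.0840 0.6077]
step 2: x^-=[-1.9038, 1.8828]  P^-=[1.0708 0.2765; 0.2765 0.8877]  H_jac=[-0.2626 -0.2655]  S=[0.3850]  K=[-0.9211; -0.8009]  nu=[-1.4318]  x^+=[-0.5851, 3.0295]  P^+=[0.7441 -0.0075; -0.0075 0.6408]

H_jac[0,0] = -0.2626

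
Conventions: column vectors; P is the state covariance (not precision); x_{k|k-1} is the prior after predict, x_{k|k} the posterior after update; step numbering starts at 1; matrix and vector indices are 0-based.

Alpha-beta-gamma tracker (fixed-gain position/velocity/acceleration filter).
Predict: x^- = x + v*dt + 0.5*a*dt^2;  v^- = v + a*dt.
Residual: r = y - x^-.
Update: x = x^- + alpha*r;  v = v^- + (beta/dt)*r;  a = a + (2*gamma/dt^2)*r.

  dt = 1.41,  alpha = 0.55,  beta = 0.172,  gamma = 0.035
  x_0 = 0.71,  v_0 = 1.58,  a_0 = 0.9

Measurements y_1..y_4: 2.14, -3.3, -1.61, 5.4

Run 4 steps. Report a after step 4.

step 1: x_pred=3.8324  r=-1.6924  x^+=2.9016  v^+=2.6425  a^+=0.8404
step 2: x_pred=7.4630  r=-10.7630  x^+=1.5433  v^+=2.5146  a^+=0.4615
step 3: x_pred=5.5476  r=-7.1576  x^+=1.6109  v^+=2.2921  a^+=0.2094
step 4: x_pred=5.0510  r=0.3490  x^+=5.2429  v^+=2.6300  a^+=0.2217

a_post = 0.2217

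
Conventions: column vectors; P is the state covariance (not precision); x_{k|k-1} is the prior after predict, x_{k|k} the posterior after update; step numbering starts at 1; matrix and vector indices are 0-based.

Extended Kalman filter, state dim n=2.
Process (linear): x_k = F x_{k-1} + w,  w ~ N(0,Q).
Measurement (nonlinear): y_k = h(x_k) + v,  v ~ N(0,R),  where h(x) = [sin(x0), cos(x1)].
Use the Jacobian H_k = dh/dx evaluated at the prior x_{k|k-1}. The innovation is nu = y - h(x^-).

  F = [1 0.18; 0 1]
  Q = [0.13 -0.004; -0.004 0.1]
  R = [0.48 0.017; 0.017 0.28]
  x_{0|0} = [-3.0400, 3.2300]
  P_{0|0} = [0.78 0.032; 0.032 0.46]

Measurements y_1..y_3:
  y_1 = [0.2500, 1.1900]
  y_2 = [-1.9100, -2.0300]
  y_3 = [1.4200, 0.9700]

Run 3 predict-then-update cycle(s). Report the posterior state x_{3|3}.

x_post = [-0.7974, 2.3983]

step 1: x^-=[-2.4586, 3.2300]  P^-=[0.9364 0.1108; 0.1108 0.5600]  H_jac=[-0.7757 0.0000; 0.0000 0.0883]  S=[1.0434 0.0094; 0.0094 0.2844]  K=[-0.6967 0.0575; -0.0840 0.1767]  nu=[0.8811, 2.1861]  x^+=[-2.9468, 3.5422]  P^+=[0.4298 0.0481; 0.0481 0.5440]
step 2: x^-=[-2.3092, 3.5422]  P^-=[0.5948 0.1420; 0.1420 0.6440]  H_jac=[-0.6731 0.0000; 0.0000 0.3900]  S=[0.7495 -0.0203; -0.0203 0.3779]  K=[-0.5310 0.1180; -0.1097 0.6587]  nu=[-1.1705, -1.1092]  x^+=[-1.8187, 2.9401]  P^+=[0.3757 0.0616; 0.0616 0.4681]
step 3: x^-=[-1.2895, 2.9401]  P^-=[0.5430 0.1419; 0.1419 0.5681]  H_jac=[0.2776 0.0000; 0.0000 -0.2002]  S=[0.5219 0.0091; 0.0091 0.3028]  K=[0.2907 -0.1025; 0.0821 -0.3781]  nu=[2.3807, 1.9498]  x^+=[-0.7974, 2.3983]  P^+=[0.4963 0.1188; 0.1188 0.5219]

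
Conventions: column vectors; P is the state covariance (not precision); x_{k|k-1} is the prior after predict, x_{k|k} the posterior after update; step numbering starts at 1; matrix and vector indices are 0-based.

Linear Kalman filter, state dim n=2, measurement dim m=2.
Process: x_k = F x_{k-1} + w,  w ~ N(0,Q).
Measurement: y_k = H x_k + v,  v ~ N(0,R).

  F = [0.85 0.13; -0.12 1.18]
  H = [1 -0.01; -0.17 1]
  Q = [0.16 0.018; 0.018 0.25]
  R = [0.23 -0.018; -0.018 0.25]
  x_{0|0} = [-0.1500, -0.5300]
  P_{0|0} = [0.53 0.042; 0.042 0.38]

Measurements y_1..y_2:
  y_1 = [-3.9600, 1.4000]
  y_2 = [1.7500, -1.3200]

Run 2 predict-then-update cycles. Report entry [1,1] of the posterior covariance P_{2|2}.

P_post[1,1] = 0.1686

step 1: x^-=[-0.1964, -0.6074]  P^-=[0.5586 0.0637; 0.0637 0.7748]  S=[0.7874 -0.0569; -0.0569 1.0193]  K=[0.7093 0.0089; 0.1257 0.7565]  nu=[-3.7697, 1.9740]  x^+=[-2.8525, 0.4121]  P^+=[0.1631 0.0172; 0.0172 0.1898]
step 2: x^-=[-2.3710, 0.8285]  P^-=[0.2849 0.0475; 0.0475 0.5118]  S=[0.5140 -0.0240; -0.0240 0.7539]  K=[0.5541 0.0164; 0.1138 0.6718]  nu=[4.1293, -2.5516]  x^+=[-0.1247, -0.4158]  P^+=[0.1273 0.0158; 0.0158 0.1686]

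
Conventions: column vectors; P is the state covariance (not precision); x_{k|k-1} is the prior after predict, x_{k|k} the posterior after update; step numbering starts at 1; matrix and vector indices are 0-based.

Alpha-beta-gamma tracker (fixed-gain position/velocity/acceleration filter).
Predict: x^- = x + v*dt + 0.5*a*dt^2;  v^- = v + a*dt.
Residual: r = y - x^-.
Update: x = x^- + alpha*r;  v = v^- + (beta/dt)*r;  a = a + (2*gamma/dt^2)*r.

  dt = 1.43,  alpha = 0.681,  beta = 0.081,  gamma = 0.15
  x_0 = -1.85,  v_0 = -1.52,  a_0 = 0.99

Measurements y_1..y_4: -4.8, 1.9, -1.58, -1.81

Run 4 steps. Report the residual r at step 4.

resid = -7.1042

step 1: x_pred=-3.0114  r=-1.7886  x^+=-4.2294  v^+=-0.2056  a^+=0.7276
step 2: x_pred=-3.7795  r=5.6795  x^+=0.0882  v^+=1.1566  a^+=1.5608
step 3: x_pred=3.3380  r=-4.9180  x^+=-0.0112  v^+=3.1100  a^+=0.8393
step 4: x_pred=5.2942  r=-7.1042  x^+=0.4563  v^+=3.9078  a^+=-0.2029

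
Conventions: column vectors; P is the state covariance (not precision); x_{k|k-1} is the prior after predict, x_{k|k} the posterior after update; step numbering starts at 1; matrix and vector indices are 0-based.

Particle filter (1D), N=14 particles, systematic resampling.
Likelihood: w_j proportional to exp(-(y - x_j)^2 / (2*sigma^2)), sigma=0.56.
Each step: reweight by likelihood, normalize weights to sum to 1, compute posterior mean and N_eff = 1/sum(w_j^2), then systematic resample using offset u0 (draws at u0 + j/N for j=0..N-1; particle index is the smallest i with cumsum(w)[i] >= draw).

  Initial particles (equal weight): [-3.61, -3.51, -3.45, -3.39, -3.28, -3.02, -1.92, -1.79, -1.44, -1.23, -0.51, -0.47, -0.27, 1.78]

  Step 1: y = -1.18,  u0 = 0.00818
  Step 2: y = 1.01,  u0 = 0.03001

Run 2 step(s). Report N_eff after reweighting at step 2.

N_eff = 3.1844

step 1: w=[0.0000, 0.0000, 0.0001, 0.0001, 0.0002, 0.0011, 0.1025, 0.1356, 0.2204, 0.2445, 0.1200, 0.1099, 0.0656, 0.0000]  mean=-1.1931  Neff=5.9518  idx=[6, 6, 7, 7, 8, 8, 8, 9, 9, 9, 10, 10, 11, 12]
step 2: w=[0.0000, 0.0000, 0.0000, 0.0000, 0.0004, 0.0004, 0.0004, 0.0022, 0.0022, 0.0022, 0.1618, 0.1618, 0.1960, 0.4725]  mean=-0.3948  Neff=3.1844  idx=[10, 10, 11, 11, 11, 12, 12, 13, 13, 13, 13, 13, 13, 13]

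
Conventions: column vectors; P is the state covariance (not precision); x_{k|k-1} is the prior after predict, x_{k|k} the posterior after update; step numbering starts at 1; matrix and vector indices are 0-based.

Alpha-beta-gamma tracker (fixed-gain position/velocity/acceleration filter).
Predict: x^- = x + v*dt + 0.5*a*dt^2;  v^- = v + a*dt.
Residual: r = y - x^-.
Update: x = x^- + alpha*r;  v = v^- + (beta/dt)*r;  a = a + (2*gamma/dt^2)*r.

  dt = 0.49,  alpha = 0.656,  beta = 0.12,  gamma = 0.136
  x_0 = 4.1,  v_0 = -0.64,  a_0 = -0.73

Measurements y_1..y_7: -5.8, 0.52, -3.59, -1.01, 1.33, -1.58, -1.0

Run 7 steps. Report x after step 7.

x_post = 0.3923

step 1: x_pred=3.6988  r=-9.4988  x^+=-2.5324  v^+=-3.3239  a^+=-11.4908
step 2: x_pred=-5.5406  r=6.0606  x^+=-1.5649  v^+=-7.4702  a^+=-4.6249
step 3: x_pred=-5.7805  r=2.1905  x^+=-4.3435  v^+=-9.2000  a^+=-2.1434
step 4: x_pred=-9.1088  r=8.0988  x^+=-3.7960  v^+=-8.2669  a^+=7.0314
step 5: x_pred=-7.0026  r=8.3326  x^+=-1.5364  v^+=-2.7808  a^+=16.4711
step 6: x_pred=-0.9217  r=-0.6583  x^+=-1.3535  v^+=5.1288  a^+=15.7253
step 7: x_pred=3.0474  r=-4.0474  x^+=0.3923  v^+=11.8430  a^+=11.1402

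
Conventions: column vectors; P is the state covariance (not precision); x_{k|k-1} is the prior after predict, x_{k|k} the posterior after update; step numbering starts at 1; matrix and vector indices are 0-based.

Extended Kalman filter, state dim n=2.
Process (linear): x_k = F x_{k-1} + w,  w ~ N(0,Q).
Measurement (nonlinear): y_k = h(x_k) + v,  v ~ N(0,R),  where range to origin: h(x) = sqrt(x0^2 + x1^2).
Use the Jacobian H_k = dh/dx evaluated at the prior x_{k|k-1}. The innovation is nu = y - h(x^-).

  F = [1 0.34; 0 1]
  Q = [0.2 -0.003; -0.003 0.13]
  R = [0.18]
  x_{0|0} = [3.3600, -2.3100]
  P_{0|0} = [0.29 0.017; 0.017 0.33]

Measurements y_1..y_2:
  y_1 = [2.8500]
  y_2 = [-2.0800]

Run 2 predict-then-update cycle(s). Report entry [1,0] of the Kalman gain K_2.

step 1: x^-=[2.5746, -2.3100]  P^-=[0.5397 0.1262; 0.1262 0.4600]  H_jac=[0.7443 -0.6678]  S=[0.5587]  K=[0.5682; -0.3817]  nu=[-0.6090]  x^+=[2.2286, -2.0775]  P^+=[0.3594 0.2474; 0.2474 0.3786]
step 2: x^-=[1.5222, -2.0775]  P^-=[0.7713 0.3731; 0.3731 0.5086]  H_jac=[0.5910 -0.8066]  S=[0.4246]  K=[0.3649; -0.4469]  nu=[-4.6555]  x^+=[-0.1764, 0.0028]  P^+=[0.7148 0.4423; 0.4423 0.4238]

K[1,0] = -0.4469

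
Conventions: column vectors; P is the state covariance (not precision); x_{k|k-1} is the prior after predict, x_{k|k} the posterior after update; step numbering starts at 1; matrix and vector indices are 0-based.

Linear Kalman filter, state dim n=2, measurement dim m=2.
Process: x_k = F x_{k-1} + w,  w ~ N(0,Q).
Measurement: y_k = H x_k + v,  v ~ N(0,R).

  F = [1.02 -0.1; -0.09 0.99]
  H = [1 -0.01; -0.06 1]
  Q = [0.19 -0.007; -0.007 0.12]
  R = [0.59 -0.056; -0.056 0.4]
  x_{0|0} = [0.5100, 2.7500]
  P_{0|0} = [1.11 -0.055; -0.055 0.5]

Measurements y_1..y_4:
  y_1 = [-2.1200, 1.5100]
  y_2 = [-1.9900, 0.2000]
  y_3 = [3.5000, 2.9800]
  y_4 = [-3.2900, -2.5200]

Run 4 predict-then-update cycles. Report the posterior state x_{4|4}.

step 1: x^-=[0.2452, 2.6766]  P^-=[1.3611 -0.2144; -0.2144 0.6288]  S=[1.9554 -0.3585; -0.3585 1.0595]  K=[0.6886 -0.0465; -0.0019 0.6050]  nu=[-2.3384, -1.1519]  x^+=[-1.3116, 1.9842]  P^+=[0.4086 -0.0326; -0.0326 0.2402]
step 2: x^-=[-1.5363, 2.0824]  P^-=[0.6241 -0.1015; -0.1015 0.3645]  S=[1.2162 -0.1987; -0.1987 0.7789]  K=[0.5060 -0.0494; -0.0091 0.4734]  nu=[-0.4329, -1.9746]  x^+=[-1.6578, 1.1515]  P^+=[0.3010 -0.0300; -0.0300 0.1881]
step 3: x^-=[-1.8061, 1.2892]  P^-=[0.5111 -0.0838; -0.0838 0.3121]  S=[1.1028 -0.1737; -0.1737 0.7240]  K=[0.4566 -0.0486; -0.0103 0.4356]  nu=[5.3190, 1.5824]  x^+=[0.5455, 1.9240]  P^+=[0.2718 -0.0287; -0.0287 0.1731]
step 4: x^-=[0.3640, 1.8556]  P^-=[0.4804 -0.0783; -0.0783 0.2970]  S=[1.0720 -0.1662; -0.1662 0.7081]  K=[0.4415 -0.0477; -0.0102 0.4236]  nu=[-3.6354, -4.3538]  x^+=[-1.0331, 0.0482]  P^+=[0.2629 -0.0280; -0.0280 0.1683]

x_post = [-1.0331, 0.0482]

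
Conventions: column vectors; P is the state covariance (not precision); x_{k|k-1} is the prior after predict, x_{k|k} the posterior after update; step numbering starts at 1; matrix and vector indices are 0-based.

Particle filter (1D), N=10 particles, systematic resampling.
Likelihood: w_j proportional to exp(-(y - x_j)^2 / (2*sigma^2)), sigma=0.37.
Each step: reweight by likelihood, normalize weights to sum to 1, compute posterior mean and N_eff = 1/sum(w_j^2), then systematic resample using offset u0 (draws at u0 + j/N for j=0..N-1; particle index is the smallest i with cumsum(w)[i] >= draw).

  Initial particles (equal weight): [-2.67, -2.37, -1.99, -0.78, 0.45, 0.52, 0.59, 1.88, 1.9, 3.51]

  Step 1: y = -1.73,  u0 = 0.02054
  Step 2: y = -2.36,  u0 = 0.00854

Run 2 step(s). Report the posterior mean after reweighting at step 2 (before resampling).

post_mean = -2.1682

step 1: w=[0.0367, 0.2071, 0.7221, 0.0342, 0.0000, 0.0000, 0.0000, 0.0000, 0.0000, 0.0000]  mean=-2.0522  Neff=1.7644  idx=[0, 1, 1, 2, 2, 2, 2, 2, 2, 2]
step 2: w=[0.1013, 0.1439, 0.1439, 0.0873, 0.0873, 0.0873, 0.0873, 0.0873, 0.0873, 0.0873]  mean=-2.1682  Neff=9.5256  idx=[0, 1, 1, 2, 3, 4, 5, 6, 7, 8]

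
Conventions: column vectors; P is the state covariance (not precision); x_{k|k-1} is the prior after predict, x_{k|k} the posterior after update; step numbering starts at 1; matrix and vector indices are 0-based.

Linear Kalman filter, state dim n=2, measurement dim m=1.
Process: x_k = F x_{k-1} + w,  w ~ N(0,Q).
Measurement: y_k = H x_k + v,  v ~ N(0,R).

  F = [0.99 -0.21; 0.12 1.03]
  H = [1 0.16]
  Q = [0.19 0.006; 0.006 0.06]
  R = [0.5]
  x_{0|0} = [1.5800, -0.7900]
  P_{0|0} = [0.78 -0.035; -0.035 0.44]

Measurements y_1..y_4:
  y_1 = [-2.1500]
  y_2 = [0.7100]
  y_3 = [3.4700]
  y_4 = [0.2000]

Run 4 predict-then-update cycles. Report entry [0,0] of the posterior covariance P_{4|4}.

step 1: x^-=[1.7301, -0.6241]  P^-=[0.9884 -0.0313; -0.0313 0.5294]  S=[1.4920]  K=[0.6591; 0.0358]  nu=[-3.7802]  x^+=[-0.7616, -0.7594]  P^+=[0.3402 -0.0665; -0.0665 0.5275]
step 2: x^-=[-0.5946, -0.8735]  P^-=[0.5744 -0.1338; -0.1338 0.6080]  S=[1.0471]  K=[0.5281; -0.0349]  nu=[1.4443]  x^+=[0.1682, -0.9239]  P^+=[0.2824 -0.1145; -0.1145 0.6068]
step 3: x^-=[0.3605, -0.9315]  P^-=[0.5411 -0.2056; -0.2056 0.6795]  S=[0.9927]  K=[0.5119; -0.0976]  nu=[3.2585]  x^+=[2.0287, -1.2495]  P^+=[0.2809 -0.1560; -0.1560 0.6700]
step 4: x^-=[2.2708, -1.0435]  P^-=[0.5598 -0.2607; -0.2607 0.7363]  S=[0.9952]  K=[0.5206; -0.1436]  nu=[-1.9038]  x^+=[1.2798, -0.7702]  P^+=[0.2901 -0.1863; -0.1863 0.7158]

P_post[0,0] = 0.2901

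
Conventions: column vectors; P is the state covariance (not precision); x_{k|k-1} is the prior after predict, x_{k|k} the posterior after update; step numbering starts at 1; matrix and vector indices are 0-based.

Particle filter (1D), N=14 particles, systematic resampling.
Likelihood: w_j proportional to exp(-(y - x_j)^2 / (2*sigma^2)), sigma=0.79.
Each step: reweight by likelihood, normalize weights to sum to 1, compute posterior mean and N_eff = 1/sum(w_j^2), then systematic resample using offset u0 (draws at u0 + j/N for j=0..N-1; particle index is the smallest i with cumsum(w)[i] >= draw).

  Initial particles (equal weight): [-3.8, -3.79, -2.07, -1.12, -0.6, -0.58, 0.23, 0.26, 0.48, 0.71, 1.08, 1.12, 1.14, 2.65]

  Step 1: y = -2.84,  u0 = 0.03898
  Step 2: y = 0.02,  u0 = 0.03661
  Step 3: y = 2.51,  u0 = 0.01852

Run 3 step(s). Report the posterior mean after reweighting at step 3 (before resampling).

post_mean = -1.1207

step 1: w=[0.2788, 0.2831, 0.3627, 0.0545, 0.0105, 0.0097, 0.0003, 0.0003, 0.0001, 0.0000, 0.0000, 0.0000, 0.0000, 0.0000]  mean=-2.9558  Neff=3.4177  idx=[0, 0, 0, 0, 1, 1, 1, 1, 2, 2, 2, 2, 2, 3]
step 2: w=[0.0000, 0.0000, 0.0000, 0.0000, 0.0000, 0.0000, 0.0000, 0.0000, 0.0599, 0.0599, 0.0599, 0.0599, 0.0599, 0.7002]  mean=-1.4050  Neff=1.9674  idx=[8, 9, 10, 12, 13, 13, 13, 13, 13, 13, 13, 13, 13, 13]
step 3: w=[0.0002, 0.0002, 0.0002, 0.0002, 0.0999, 0.0999, 0.0999, 0.0999, 0.0999, 0.0999, 0.0999, 0.0999, 0.0999, 0.0999]  mean=-1.1207  Neff=10.0155  idx=[4, 4, 5, 6, 7, 7, 8, 9, 9, 10, 11, 12, 12, 13]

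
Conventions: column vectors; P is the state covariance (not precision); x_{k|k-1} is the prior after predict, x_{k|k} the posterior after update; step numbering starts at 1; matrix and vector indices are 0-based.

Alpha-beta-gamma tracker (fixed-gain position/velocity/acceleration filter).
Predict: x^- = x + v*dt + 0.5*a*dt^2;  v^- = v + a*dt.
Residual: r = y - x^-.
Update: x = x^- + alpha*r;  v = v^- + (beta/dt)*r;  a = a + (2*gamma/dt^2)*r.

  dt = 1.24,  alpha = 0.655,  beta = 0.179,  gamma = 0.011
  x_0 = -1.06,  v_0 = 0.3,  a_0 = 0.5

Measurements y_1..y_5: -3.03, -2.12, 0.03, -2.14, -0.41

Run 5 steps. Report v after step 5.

step 1: x_pred=-0.3036  r=-2.7264  x^+=-2.0894  v^+=0.5264  a^+=0.4610
step 2: x_pred=-1.0822  r=-1.0378  x^+=-1.7620  v^+=0.9482  a^+=0.4461
step 3: x_pred=-0.2431  r=0.2731  x^+=-0.0642  v^+=1.5409  a^+=0.4500
step 4: x_pred=2.1925  r=-4.3325  x^+=-0.6453  v^+=1.4735  a^+=0.3881
step 5: x_pred=1.4802  r=-1.8902  x^+=0.2421  v^+=1.6819  a^+=0.3610

v_post = 1.6819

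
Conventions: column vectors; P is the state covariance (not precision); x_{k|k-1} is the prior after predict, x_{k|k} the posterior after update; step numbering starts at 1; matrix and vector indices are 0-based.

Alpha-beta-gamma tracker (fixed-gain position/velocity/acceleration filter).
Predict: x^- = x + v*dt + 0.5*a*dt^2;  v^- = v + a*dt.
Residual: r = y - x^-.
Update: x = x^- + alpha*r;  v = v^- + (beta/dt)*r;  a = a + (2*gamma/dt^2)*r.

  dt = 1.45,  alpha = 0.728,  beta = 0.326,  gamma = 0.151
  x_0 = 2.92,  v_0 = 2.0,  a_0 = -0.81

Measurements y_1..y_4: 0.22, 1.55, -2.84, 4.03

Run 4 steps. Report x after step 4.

step 1: x_pred=4.9685  r=-4.7485  x^+=1.5116  v^+=-0.2421  a^+=-1.4921
step 2: x_pred=-0.4080  r=1.9580  x^+=1.0174  v^+=-1.9654  a^+=-1.2108
step 3: x_pred=-3.1052  r=0.2652  x^+=-2.9121  v^+=-3.6614  a^+=-1.1727
step 4: x_pred=-9.4541  r=13.4841  x^+=0.3623  v^+=-2.3303  a^+=0.7641

x_post = 0.3623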